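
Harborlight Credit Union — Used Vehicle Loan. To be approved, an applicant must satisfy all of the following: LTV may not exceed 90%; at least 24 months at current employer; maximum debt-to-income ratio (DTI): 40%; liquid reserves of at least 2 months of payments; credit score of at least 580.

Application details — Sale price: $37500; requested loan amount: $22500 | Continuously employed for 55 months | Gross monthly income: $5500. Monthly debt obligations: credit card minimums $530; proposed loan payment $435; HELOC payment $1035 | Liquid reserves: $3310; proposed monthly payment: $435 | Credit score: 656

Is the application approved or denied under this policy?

Approved

LTV = 22,500/37,500 = 60% ≤ 90%
Employment 55 ≥ 24 months
Total monthly debts = (530 + 435 + 1,035) = 2,000. Debt-to-income = 2,000/5,500 = 36.4% — meets 40% limit
Reserves = 3,310/435 = 7.6 months ≥ 2
Credit score 656 ≥ 580 (meets)
All criteria satisfied.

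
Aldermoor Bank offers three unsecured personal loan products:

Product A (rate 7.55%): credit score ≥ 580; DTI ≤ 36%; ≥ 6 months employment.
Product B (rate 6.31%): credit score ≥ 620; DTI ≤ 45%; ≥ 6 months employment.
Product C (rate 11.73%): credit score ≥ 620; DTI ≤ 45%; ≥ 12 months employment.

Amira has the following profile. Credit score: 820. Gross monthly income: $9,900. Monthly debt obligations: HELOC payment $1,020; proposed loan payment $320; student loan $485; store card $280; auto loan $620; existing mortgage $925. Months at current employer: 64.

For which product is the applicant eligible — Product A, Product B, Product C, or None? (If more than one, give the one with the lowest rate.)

Product B

Total debts = (1,020 + 320 + 485 + 280 + 620 + 925) = 3,650; DTI = 3,650/9,900 = 36.9%.
Product A: score 820 ≥ 580; DTI 36.9% > 36%; employment 64 ≥ 6 mo → does not qualify.
Product B: score 820 ≥ 620; DTI 36.9% ≤ 45%; employment 64 ≥ 6 mo → qualifies.
Product C: score 820 ≥ 620; DTI 36.9% ≤ 45%; employment 64 ≥ 12 mo → qualifies.
Qualifying: Product B, Product C. Lowest rate is 6.31% → Product B.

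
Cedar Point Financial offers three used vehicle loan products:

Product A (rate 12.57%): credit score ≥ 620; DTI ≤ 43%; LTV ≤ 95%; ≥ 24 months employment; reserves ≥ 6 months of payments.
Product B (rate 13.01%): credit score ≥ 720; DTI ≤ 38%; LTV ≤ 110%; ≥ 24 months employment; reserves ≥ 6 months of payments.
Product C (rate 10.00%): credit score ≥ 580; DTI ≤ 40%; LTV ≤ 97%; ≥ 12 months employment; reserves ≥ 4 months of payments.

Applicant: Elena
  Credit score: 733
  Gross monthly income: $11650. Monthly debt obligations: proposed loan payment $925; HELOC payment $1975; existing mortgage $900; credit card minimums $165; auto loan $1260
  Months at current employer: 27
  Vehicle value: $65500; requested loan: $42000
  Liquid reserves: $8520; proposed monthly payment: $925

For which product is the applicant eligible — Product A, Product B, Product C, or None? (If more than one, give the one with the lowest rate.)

Total debts = (925 + 1,975 + 900 + 165 + 1,260) = 5,225; DTI = 5,225/11,650 = 44.8%.
LTV = 42,000/65,500 = 64.1%.
Reserves = 8,520/925 = 9.2 months.
Product A: score 733 ≥ 620; DTI 44.8% > 43%; LTV 64.1% ≤ 95%; employment 27 ≥ 24 mo; reserves 9.2 ≥ 6 mo → does not qualify.
Product B: score 733 ≥ 720; DTI 44.8% > 38%; LTV 64.1% ≤ 110%; employment 27 ≥ 24 mo; reserves 9.2 ≥ 6 mo → does not qualify.
Product C: score 733 ≥ 580; DTI 44.8% > 40%; LTV 64.1% ≤ 97%; employment 27 ≥ 12 mo; reserves 9.2 ≥ 4 mo → does not qualify.

None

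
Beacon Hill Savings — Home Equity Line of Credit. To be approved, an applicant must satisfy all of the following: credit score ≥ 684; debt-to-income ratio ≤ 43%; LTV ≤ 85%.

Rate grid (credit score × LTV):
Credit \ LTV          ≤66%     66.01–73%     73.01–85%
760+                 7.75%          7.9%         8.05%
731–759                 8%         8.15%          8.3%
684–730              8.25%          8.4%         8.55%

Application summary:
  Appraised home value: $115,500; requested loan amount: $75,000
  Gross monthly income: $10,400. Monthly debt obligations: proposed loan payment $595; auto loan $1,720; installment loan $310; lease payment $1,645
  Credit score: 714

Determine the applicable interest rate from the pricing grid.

Credit score 714 ≥ 684; Total monthly debts = (595 + 1,720 + 310 + 1,645) = 4,270. DTI = 4,270/10,400 = 41.1% ≤ 43%
LTV: 75,000 ÷ 115,500 = 64.9%, within 85% cap
Score 714 is in the 684–730 band; LTV 64.9% is in the ≤66% band → 8.25%.

8.25%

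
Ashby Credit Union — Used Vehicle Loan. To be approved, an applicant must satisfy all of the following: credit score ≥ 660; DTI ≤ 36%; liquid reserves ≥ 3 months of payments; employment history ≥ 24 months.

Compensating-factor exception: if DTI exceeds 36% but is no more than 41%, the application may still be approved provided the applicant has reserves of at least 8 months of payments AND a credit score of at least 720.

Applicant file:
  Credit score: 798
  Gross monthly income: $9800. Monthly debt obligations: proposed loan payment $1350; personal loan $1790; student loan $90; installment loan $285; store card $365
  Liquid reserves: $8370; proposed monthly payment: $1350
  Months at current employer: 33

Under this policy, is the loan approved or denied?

Denied

Credit score 798 ≥ 660 (meets base)
Total debts = (1,350 + 1,790 + 90 + 285 + 365) = 3,880. DTI = 3,880/9,800 = 39.6% > 36% — standard DTI limit exceeded.
Reserves: 8,370 ÷ 1,350 = 6.2 months (meets 3-month minimum)
Employment 33 ≥ 24 months
DTI 39.6% is within the 36%–41% exception band; checking compensating factors.
Override check — reserves: 6.2 mo (short of 8); score: 798 (ok).
Override conditions not both satisfied; exception does not apply.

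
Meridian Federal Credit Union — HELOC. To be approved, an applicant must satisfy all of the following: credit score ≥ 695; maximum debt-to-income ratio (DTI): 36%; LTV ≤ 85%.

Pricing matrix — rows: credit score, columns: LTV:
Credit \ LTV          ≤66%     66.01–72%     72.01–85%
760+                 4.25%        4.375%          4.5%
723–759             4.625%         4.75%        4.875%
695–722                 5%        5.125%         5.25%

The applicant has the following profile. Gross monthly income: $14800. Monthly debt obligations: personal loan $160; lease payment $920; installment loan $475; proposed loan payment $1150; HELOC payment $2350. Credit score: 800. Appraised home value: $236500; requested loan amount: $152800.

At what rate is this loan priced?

4.25%

Credit score 800 ≥ 695; Total monthly debts = (160 + 920 + 475 + 1,150 + 2,350) = 5,055. DTI = 5,055/14,800 = 34.2% ≤ 36%
LTV = 152,800/236,500 = 64.6% ≤ 85%
Credit 800 → row 760+; LTV 64.6% → column ≤66%. Grid cell → 4.25%.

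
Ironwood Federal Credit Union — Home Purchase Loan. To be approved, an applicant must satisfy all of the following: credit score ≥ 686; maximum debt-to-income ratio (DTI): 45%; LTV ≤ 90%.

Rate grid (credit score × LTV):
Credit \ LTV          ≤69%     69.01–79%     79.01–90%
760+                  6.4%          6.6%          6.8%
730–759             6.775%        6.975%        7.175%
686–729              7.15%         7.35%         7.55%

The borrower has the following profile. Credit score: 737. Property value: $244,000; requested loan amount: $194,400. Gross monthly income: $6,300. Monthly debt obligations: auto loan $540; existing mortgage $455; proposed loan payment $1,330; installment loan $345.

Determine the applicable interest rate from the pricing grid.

Credit score 737 ≥ 686; Total monthly debts = (540 + 455 + 1,330 + 345) = 2,670. DTI = 2,670/6,300 = 42.4% ≤ 45%
Loan-to-value = 194,400/244,000 = 79.7% — pass (90% max)
Row: 737 falls in 730–759. Column: 79.7% falls in 79.01–90%. Rate = 7.175%.

7.175%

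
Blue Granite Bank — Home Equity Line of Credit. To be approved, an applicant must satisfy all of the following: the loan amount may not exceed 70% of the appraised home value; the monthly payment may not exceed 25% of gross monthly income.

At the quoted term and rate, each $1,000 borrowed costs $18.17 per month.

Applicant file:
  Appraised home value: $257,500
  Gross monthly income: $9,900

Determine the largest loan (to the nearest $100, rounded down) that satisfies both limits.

$136,200

Payment cap: 25% × $9,900 = $2,475/month.
At $18.17 per $1,000, that supports 2,475/18.17 × 1,000 ≈ $136,213 → $136,200.
LTV cap: 70% × $257,500 = $180,250 → $180,200.
Binding constraint: payment-to-income.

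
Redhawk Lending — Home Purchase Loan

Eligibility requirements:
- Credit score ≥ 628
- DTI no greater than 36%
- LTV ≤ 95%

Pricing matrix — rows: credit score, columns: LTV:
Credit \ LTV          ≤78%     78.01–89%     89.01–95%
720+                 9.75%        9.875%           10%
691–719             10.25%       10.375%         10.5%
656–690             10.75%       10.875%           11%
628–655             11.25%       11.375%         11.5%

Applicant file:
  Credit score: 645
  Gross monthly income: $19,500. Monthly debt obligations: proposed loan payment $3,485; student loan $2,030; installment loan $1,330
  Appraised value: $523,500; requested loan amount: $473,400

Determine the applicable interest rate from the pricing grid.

11.5%

Credit score 645 ≥ 628; Total monthly debts = (3,485 + 2,030 + 1,330) = 6,845. DTI: 6,845 ÷ 19,500 = 35.1%, within the 36% cap
LTV: 473,400 ÷ 523,500 = 90.4%, within 95% cap
Row: 645 falls in 628–655. Column: 90.4% falls in 89.01–95%. Rate = 11.5%.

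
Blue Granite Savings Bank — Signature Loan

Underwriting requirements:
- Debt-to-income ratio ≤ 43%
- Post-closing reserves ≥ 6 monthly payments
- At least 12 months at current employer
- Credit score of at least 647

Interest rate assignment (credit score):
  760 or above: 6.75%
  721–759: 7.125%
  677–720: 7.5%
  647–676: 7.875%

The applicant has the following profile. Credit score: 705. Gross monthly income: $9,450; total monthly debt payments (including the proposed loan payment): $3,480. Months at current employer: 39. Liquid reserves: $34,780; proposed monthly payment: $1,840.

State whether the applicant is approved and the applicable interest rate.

Approved at 7.5%

Credit score 705 ≥ 647 (meets minimum)
Reserves = 34,780/1,840 = 18.9 months ≥ 6
Employment 39 ≥ 12 months
Debt-to-income = 3,480/9,450 = 36.8% — meets 43% limit
All requirements met. Score 705 falls in the 677–720 tier → 7.5%.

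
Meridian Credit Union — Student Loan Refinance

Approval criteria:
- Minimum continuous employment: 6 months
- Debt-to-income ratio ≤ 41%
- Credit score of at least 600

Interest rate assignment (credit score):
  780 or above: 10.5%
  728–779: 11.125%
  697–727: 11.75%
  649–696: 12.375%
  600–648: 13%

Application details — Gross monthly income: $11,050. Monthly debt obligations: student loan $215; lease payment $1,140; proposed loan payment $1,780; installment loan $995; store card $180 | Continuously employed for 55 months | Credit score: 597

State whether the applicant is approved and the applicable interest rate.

Denied

Credit score 597 < 600 (below minimum)
Employment 55 ≥ 6 months
Total monthly debts = (215 + 1,140 + 1,780 + 995 + 180) = 4,310. Debt-to-income = 4,310/11,050 = 39% — meets 41% limit
Not all requirements met → denied.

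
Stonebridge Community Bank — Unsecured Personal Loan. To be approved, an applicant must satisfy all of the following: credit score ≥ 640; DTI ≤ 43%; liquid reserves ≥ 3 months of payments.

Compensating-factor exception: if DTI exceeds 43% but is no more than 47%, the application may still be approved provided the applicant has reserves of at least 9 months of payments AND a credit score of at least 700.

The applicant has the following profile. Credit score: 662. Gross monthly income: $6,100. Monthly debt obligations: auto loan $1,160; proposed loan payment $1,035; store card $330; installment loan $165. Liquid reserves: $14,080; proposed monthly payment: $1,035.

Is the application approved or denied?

Denied

Credit score 662 ≥ 640 (meets base)
Total debts = (1,160 + 1,035 + 330 + 165) = 2,690. DTI = 2,690/6,100 = 44.1% > 43% — standard DTI limit exceeded.
Reserves = 14,080/1,035 = 13.6 months ≥ 3
DTI 44.1% is within the 43%–47% exception band; checking compensating factors.
Override check — reserves: 13.6 mo (ok); score: 662 (below 700).
Compensating-factor requirement not fully met.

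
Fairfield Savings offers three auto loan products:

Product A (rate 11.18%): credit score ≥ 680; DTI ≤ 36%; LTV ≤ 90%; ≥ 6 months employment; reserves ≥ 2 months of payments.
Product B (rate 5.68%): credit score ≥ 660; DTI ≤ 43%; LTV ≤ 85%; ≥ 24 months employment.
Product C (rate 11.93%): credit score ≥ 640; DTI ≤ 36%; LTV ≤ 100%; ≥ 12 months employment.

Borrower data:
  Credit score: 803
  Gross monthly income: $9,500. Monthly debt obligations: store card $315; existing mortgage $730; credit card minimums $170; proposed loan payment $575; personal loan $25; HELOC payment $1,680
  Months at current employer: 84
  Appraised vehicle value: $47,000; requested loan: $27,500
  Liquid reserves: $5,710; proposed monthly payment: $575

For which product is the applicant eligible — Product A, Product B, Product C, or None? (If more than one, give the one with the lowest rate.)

Total debts = (315 + 730 + 170 + 575 + 25 + 1,680) = 3,495; DTI = 3,495/9,500 = 36.8%.
LTV = 27,500/47,000 = 58.5%.
Reserves = 5,710/575 = 9.9 months.
Product A: score 803 ≥ 680; DTI 36.8% > 36%; LTV 58.5% ≤ 90%; employment 84 ≥ 6 mo; reserves 9.9 ≥ 2 mo → does not qualify.
Product B: score 803 ≥ 660; DTI 36.8% ≤ 43%; LTV 58.5% ≤ 85%; employment 84 ≥ 24 mo → qualifies.
Product C: score 803 ≥ 640; DTI 36.8% > 36%; LTV 58.5% ≤ 100%; employment 84 ≥ 12 mo → does not qualify.

Product B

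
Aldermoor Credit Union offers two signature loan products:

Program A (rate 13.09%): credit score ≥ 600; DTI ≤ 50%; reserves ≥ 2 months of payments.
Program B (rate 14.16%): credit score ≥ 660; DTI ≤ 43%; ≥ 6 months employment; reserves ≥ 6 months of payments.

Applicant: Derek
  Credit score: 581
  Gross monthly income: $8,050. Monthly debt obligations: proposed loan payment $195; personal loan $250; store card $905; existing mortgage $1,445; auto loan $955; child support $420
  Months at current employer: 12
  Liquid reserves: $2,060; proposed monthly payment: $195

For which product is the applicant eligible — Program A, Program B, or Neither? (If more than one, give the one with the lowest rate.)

Total debts = (195 + 250 + 905 + 1,445 + 955 + 420) = 4,170; DTI = 4,170/8,050 = 51.8%.
Reserves = 2,060/195 = 10.6 months.
Program A: score 581 < 600; DTI 51.8% > 50%; reserves 10.6 ≥ 2 mo → does not qualify.
Program B: score 581 < 660; DTI 51.8% > 43%; employment 12 ≥ 6 mo; reserves 10.6 ≥ 6 mo → does not qualify.

Neither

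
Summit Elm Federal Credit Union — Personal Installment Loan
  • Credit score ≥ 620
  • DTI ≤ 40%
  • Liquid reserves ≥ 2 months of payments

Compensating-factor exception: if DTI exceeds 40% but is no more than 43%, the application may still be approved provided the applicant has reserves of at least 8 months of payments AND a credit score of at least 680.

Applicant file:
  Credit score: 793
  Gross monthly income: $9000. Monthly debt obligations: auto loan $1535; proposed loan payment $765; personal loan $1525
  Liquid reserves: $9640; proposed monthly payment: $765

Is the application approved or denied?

Approved

Credit score 793 ≥ 620 (meets base)
Total debts = (1,535 + 765 + 1,525) = 3,825. DTI = 3,825/9,000 = 42.5% > 40% — standard DTI limit exceeded.
Reserves = 9,640/765 = 12.6 months ≥ 2
42.5% falls in the override range (40%–43%), so the compensating-factor test applies.
Override check — reserves: 12.6 mo (ok); score: 793 (ok).
Both override conditions satisfied; DTI exception granted.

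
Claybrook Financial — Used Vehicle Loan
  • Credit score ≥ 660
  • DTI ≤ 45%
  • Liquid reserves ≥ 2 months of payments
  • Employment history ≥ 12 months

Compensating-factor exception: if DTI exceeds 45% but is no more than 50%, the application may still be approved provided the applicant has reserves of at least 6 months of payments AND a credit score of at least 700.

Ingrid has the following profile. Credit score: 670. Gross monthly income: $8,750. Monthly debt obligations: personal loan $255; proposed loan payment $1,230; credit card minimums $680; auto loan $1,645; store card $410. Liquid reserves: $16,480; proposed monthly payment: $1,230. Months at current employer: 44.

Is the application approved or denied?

Denied

Credit score 670 ≥ 660 (meets base)
Total debts = (255 + 1,230 + 680 + 1,645 + 410) = 4,220. DTI = 4,220/8,750 = 48.2% > 45% — standard DTI limit exceeded.
Reserves = 16,480/1,230 = 13.4 months ≥ 2
Employment 44 ≥ 12 months
DTI 48.2% is within the 45%–50% exception band; checking compensating factors.
Reserves 13.4 ≥ 6 months; credit score 670 < 700.
Compensating-factor requirement not fully met.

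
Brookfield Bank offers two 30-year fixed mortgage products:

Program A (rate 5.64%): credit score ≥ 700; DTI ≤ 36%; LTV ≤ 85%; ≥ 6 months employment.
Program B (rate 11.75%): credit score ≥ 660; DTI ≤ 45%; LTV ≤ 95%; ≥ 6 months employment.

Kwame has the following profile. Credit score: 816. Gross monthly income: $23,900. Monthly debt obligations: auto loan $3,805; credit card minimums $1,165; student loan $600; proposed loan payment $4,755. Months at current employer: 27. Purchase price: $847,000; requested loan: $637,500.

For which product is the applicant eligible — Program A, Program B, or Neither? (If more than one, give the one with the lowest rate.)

Program B

Total debts = (3,805 + 1,165 + 600 + 4,755) = 10,325; DTI = 10,325/23,900 = 43.2%.
LTV = 637,500/847,000 = 75.3%.
Program A: score 816 ≥ 700; DTI 43.2% > 36%; LTV 75.3% ≤ 85%; employment 27 ≥ 6 mo → does not qualify.
Program B: score 816 ≥ 660; DTI 43.2% ≤ 45%; LTV 75.3% ≤ 95%; employment 27 ≥ 6 mo → qualifies.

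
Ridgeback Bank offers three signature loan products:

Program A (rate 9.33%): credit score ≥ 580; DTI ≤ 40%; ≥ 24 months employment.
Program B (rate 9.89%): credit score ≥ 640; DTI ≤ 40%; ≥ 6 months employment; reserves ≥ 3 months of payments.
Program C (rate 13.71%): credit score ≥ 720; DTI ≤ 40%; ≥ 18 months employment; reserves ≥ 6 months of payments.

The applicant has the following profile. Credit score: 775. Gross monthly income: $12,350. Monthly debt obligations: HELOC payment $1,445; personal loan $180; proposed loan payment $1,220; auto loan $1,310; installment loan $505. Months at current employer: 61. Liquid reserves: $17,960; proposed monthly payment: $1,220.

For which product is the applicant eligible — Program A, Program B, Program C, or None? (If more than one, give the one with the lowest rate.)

Total debts = (1,445 + 180 + 1,220 + 1,310 + 505) = 4,660; DTI = 4,660/12,350 = 37.7%.
Reserves = 17,960/1,220 = 14.7 months.
Program A: score 775 ≥ 580; DTI 37.7% ≤ 40%; employment 61 ≥ 24 mo → qualifies.
Program B: score 775 ≥ 640; DTI 37.7% ≤ 40%; employment 61 ≥ 6 mo; reserves 14.7 ≥ 3 mo → qualifies.
Program C: score 775 ≥ 720; DTI 37.7% ≤ 40%; employment 61 ≥ 18 mo; reserves 14.7 ≥ 6 mo → qualifies.
Qualifying: Program A, Program B, Program C. Lowest rate is 9.33% → Program A.

Program A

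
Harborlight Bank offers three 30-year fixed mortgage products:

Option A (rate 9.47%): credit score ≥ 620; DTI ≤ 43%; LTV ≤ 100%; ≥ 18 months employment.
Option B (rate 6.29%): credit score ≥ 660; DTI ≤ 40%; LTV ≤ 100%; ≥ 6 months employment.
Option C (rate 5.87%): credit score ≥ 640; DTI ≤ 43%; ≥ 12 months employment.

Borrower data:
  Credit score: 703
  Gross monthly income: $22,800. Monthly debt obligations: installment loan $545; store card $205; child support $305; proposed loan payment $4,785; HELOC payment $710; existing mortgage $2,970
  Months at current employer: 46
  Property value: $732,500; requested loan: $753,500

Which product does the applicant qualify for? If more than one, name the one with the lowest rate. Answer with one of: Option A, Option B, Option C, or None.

Option C

Total debts = (545 + 205 + 305 + 4,785 + 710 + 2,970) = 9,520; DTI = 9,520/22,800 = 41.8%.
LTV = 753,500/732,500 = 102.9%.
Option A: score 703 ≥ 620; DTI 41.8% ≤ 43%; LTV 102.9% > 100%; employment 46 ≥ 18 mo → does not qualify.
Option B: score 703 ≥ 660; DTI 41.8% > 40%; LTV 102.9% > 100%; employment 46 ≥ 6 mo → does not qualify.
Option C: score 703 ≥ 640; DTI 41.8% ≤ 43%; employment 46 ≥ 12 mo → qualifies.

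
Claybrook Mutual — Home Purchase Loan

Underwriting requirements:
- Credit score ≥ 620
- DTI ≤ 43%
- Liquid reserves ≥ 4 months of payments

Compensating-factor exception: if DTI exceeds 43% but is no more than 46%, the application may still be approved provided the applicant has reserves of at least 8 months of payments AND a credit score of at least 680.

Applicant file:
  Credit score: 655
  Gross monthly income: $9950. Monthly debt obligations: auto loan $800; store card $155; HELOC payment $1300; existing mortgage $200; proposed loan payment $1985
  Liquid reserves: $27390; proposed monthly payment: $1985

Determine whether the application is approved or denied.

Credit score 655 ≥ 620 (meets base)
Total debts = (800 + 155 + 1,300 + 200 + 1,985) = 4,440. DTI = 4,440/9,950 = 44.6% > 43% — standard DTI limit exceeded.
Liquid reserves cover 27,390/1,985 = 13.8 months — ≥ 4 required
DTI 44.6% is within the 43%–46% exception band; checking compensating factors.
Override check — reserves: 13.8 mo (ok); score: 655 (below 680).
Compensating-factor requirement not fully met.

Denied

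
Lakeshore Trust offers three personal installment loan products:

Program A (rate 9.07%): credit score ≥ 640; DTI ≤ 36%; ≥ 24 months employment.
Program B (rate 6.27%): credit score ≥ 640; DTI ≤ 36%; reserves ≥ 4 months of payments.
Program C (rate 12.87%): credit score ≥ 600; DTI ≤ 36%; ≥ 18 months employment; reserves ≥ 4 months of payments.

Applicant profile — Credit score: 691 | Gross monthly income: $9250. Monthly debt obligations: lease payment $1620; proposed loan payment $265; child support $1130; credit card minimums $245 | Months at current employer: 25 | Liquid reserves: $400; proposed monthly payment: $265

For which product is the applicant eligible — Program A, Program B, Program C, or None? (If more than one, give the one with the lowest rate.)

Program A

Total debts = (1,620 + 265 + 1,130 + 245) = 3,260; DTI = 3,260/9,250 = 35.2%.
Reserves = 400/265 = 1.5 months.
Program A: score 691 ≥ 640; DTI 35.2% ≤ 36%; employment 25 ≥ 24 mo → qualifies.
Program B: score 691 ≥ 640; DTI 35.2% ≤ 36%; reserves 1.5 < 4 mo → does not qualify.
Program C: score 691 ≥ 600; DTI 35.2% ≤ 36%; employment 25 ≥ 18 mo; reserves 1.5 < 4 mo → does not qualify.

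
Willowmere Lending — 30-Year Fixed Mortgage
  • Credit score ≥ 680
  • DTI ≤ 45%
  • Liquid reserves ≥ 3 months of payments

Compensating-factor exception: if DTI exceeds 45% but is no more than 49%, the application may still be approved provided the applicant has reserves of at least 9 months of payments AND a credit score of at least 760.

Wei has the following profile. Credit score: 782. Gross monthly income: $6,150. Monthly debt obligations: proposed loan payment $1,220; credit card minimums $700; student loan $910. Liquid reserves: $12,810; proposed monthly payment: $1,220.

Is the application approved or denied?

Credit score 782 ≥ 680 (meets base)
Total debts = (1,220 + 700 + 910) = 2,830. DTI: 2,830 ÷ 6,150 = 46%, over the 45% base limit.
Liquid reserves cover 12,810/1,220 = 10.5 months — ≥ 3 required
46% falls in the override range (45%–49%), so the compensating-factor test applies.
Override check — reserves: 10.5 mo (ok); score: 782 (ok).
Both override conditions satisfied; DTI exception granted.

Approved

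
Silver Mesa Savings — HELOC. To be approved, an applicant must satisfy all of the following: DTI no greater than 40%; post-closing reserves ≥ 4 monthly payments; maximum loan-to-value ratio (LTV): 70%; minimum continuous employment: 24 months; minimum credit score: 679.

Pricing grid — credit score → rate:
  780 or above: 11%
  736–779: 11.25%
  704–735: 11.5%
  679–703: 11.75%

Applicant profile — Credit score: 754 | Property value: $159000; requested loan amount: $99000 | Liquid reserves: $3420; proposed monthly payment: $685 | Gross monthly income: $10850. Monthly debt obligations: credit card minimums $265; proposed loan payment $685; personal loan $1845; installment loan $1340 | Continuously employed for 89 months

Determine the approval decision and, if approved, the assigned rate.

Credit score 754 ≥ 679 (meets minimum)
Reserves = 3,420/685 = 5.0 months ≥ 4
LTV: 99,000 ÷ 159,000 = 62.3%, within 70% cap
Employment 89 ≥ 24 months
Total monthly debts = (265 + 685 + 1,845 + 1,340) = 4,135. DTI: 4,135 ÷ 10,850 = 38.1%, within the 40% cap
All requirements met. Score 754 falls in the 736–779 tier → 11.25%.

Approved at 11.25%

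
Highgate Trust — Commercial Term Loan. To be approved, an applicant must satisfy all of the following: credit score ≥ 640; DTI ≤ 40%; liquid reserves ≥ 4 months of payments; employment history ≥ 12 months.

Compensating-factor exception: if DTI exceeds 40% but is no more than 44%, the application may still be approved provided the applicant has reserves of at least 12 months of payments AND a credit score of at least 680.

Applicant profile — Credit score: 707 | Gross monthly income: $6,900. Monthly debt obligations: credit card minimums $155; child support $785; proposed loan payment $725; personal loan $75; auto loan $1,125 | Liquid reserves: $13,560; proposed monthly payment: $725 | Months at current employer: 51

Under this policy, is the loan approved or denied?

Credit score 707 ≥ 640 (meets base)
Total debts = (155 + 785 + 725 + 75 + 1,125) = 2,865. DTI: 2,865 ÷ 6,900 = 41.5%, over the 40% base limit.
Reserves = 13,560/725 = 18.7 months ≥ 4
Employment 51 ≥ 12 months
41.5% falls in the override range (40%–44%), so the compensating-factor test applies.
Reserves 18.7 ≥ 12 months; credit score 707 ≥ 680.
Both override conditions satisfied; DTI exception granted.

Approved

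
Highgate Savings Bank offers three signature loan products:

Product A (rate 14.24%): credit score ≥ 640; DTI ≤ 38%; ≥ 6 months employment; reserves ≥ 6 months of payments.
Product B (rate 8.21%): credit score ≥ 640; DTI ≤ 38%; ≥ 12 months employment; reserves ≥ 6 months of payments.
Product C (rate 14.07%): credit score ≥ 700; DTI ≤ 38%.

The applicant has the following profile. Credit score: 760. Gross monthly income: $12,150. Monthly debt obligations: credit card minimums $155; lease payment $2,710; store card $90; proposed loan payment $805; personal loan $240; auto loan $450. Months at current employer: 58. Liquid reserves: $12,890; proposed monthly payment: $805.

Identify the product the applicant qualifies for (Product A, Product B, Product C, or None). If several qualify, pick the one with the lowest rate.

Product B

Total debts = (155 + 2,710 + 90 + 805 + 240 + 450) = 4,450; DTI = 4,450/12,150 = 36.6%.
Reserves = 12,890/805 = 16.0 months.
Product A: score 760 ≥ 640; DTI 36.6% ≤ 38%; employment 58 ≥ 6 mo; reserves 16.0 ≥ 6 mo → qualifies.
Product B: score 760 ≥ 640; DTI 36.6% ≤ 38%; employment 58 ≥ 12 mo; reserves 16.0 ≥ 6 mo → qualifies.
Product C: score 760 ≥ 700; DTI 36.6% ≤ 38% → qualifies.
Qualifying: Product A, Product B, Product C. Lowest rate is 8.21% → Product B.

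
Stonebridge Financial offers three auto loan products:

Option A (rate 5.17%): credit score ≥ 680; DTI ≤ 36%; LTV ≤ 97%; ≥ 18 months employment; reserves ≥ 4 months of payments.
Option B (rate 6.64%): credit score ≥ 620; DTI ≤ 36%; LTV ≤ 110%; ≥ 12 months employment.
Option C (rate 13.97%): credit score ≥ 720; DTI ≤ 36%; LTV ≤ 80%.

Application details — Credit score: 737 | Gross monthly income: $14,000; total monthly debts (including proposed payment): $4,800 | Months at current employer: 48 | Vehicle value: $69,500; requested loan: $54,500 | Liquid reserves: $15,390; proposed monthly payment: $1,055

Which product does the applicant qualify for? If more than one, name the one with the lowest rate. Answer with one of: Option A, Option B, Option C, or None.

Option A

DTI = 4,800/14,000 = 34.3%.
LTV = 54,500/69,500 = 78.4%.
Reserves = 15,390/1,055 = 14.6 months.
Option A: score 737 ≥ 680; DTI 34.3% ≤ 36%; LTV 78.4% ≤ 97%; employment 48 ≥ 18 mo; reserves 14.6 ≥ 4 mo → qualifies.
Option B: score 737 ≥ 620; DTI 34.3% ≤ 36%; LTV 78.4% ≤ 110%; employment 48 ≥ 12 mo → qualifies.
Option C: score 737 ≥ 720; DTI 34.3% ≤ 36%; LTV 78.4% ≤ 80% → qualifies.
Qualifying: Option A, Option B, Option C. Lowest rate is 5.17% → Option A.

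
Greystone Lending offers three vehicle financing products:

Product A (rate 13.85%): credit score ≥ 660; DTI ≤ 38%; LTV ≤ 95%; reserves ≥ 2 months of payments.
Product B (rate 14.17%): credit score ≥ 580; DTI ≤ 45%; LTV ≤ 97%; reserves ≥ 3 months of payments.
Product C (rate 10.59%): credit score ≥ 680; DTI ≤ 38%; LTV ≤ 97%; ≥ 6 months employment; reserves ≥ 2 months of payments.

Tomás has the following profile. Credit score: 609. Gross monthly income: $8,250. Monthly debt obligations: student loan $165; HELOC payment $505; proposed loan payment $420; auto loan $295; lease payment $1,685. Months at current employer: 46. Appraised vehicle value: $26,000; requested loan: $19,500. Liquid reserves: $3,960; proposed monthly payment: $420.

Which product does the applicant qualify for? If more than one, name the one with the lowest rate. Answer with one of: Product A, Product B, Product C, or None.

Product B

Total debts = (165 + 505 + 420 + 295 + 1,685) = 3,070; DTI = 3,070/8,250 = 37.2%.
LTV = 19,500/26,000 = 75%.
Reserves = 3,960/420 = 9.4 months.
Product A: score 609 < 660; DTI 37.2% ≤ 38%; LTV 75% ≤ 95%; reserves 9.4 ≥ 2 mo → does not qualify.
Product B: score 609 ≥ 580; DTI 37.2% ≤ 45%; LTV 75% ≤ 97%; reserves 9.4 ≥ 3 mo → qualifies.
Product C: score 609 < 680; DTI 37.2% ≤ 38%; LTV 75% ≤ 97%; employment 46 ≥ 6 mo; reserves 9.4 ≥ 2 mo → does not qualify.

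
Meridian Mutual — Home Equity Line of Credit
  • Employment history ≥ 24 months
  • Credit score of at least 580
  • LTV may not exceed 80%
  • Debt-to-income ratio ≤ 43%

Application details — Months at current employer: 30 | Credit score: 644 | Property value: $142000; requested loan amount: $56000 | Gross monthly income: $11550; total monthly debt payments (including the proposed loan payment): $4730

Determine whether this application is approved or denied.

Employment 30 ≥ 24 months
Credit score 644 ≥ 580 (meets)
LTV: 56,000 ÷ 142,000 = 39.4%, within 80% cap
DTI: 4,730 ÷ 11,550 = 41%, within the 43% cap
All criteria satisfied.

Approved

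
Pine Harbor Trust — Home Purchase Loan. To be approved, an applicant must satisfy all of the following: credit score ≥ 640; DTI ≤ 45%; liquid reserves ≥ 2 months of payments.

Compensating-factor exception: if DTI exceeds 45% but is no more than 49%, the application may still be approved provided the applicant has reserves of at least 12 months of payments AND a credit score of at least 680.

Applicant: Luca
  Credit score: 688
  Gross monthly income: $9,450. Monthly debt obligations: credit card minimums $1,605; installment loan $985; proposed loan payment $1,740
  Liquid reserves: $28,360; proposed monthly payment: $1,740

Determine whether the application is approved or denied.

Credit score 688 ≥ 640 (meets base)
Total debts = (1,605 + 985 + 1,740) = 4,330. DTI = 4,330/9,450 = 45.8% > 45% — standard DTI limit exceeded.
Reserves: 28,360 ÷ 1,740 = 16.3 months (meets 2-month minimum)
DTI 45.8% is within the 45%–49% exception band; checking compensating factors.
Reserves 16.3 ≥ 12 months; credit score 688 ≥ 680.
Both compensating conditions met → exception applies.

Approved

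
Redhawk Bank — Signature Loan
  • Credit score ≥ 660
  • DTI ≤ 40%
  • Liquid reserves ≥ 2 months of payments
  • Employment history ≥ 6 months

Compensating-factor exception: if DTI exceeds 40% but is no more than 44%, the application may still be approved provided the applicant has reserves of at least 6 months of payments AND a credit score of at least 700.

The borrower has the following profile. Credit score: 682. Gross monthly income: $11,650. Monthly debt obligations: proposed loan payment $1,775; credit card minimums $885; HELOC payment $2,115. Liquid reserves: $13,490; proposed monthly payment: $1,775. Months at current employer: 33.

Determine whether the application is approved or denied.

Denied

Credit score 682 ≥ 660 (meets base)
Total debts = (1,775 + 885 + 2,115) = 4,775. DTI = 4,775/11,650 = 41% > 40% — standard DTI limit exceeded.
Reserves: 13,490 ÷ 1,775 = 7.6 months (meets 2-month minimum)
Employment 33 ≥ 6 months
DTI 41% is within the 40%–44% exception band; checking compensating factors.
Reserves 7.6 ≥ 6 months; credit score 682 < 700.
Override conditions not both satisfied; exception does not apply.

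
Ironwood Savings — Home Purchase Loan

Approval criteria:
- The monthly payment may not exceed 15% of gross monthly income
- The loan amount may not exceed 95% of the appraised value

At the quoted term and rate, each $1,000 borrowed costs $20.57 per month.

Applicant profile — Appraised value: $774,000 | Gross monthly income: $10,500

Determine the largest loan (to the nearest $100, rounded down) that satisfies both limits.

$76,500

Payment cap: 15% × $10,500 = $1,575/month.
At $20.57 per $1,000, that supports 1,575/20.57 × 1,000 ≈ $76,567 → $76,500.
LTV cap: 95% × $774,000 = $735,300 → $735,300.
Binding constraint: payment-to-income.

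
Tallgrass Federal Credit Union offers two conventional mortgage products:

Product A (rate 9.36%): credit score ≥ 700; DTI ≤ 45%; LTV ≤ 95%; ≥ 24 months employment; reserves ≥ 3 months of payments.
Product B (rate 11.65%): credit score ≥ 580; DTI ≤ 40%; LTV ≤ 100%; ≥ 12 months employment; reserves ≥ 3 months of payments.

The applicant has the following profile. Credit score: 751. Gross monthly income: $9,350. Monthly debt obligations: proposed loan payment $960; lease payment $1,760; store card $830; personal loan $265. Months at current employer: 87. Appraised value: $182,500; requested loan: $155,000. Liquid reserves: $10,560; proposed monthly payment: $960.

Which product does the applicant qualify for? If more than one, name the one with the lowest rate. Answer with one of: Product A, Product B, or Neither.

Product A

Total debts = (960 + 1,760 + 830 + 265) = 3,815; DTI = 3,815/9,350 = 40.8%.
LTV = 155,000/182,500 = 84.9%.
Reserves = 10,560/960 = 11.0 months.
Product A: score 751 ≥ 700; DTI 40.8% ≤ 45%; LTV 84.9% ≤ 95%; employment 87 ≥ 24 mo; reserves 11.0 ≥ 3 mo → qualifies.
Product B: score 751 ≥ 580; DTI 40.8% > 40%; LTV 84.9% ≤ 100%; employment 87 ≥ 12 mo; reserves 11.0 ≥ 3 mo → does not qualify.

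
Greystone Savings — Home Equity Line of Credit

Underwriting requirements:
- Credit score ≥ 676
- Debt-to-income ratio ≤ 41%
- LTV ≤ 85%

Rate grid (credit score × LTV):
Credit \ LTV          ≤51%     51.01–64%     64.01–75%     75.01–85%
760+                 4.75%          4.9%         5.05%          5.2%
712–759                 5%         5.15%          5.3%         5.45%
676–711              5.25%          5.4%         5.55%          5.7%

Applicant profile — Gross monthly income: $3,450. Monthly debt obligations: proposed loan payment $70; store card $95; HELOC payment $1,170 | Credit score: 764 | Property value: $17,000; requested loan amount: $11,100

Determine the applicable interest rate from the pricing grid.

Credit score 764 ≥ 676; Total monthly debts = (70 + 95 + 1,170) = 1,335. DTI: 1,335 ÷ 3,450 = 38.7%, within the 41% cap
Loan-to-value = 11,100/17,000 = 65.3% — pass (85% max)
Row: 764 falls in 760+. Column: 65.3% falls in 64.01–75%. Rate = 5.05%.

5.05%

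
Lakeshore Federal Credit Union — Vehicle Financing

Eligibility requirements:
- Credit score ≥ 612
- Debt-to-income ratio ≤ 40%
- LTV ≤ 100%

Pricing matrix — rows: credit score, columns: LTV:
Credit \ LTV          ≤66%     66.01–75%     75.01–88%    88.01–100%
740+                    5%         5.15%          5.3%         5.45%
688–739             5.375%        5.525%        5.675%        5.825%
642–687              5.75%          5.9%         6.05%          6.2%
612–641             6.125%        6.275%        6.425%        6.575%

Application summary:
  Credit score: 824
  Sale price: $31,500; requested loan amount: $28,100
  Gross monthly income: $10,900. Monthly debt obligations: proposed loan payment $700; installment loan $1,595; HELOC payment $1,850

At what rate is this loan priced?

Credit score 824 ≥ 612; Total monthly debts = (700 + 1,595 + 1,850) = 4,145. DTI: 4,145 ÷ 10,900 = 38%, within the 40% cap
Loan-to-value = 28,100/31,500 = 89.2% — pass (100% max)
Row: 824 falls in 740+. Column: 89.2% falls in 88.01–100%. Rate = 5.45%.

5.45%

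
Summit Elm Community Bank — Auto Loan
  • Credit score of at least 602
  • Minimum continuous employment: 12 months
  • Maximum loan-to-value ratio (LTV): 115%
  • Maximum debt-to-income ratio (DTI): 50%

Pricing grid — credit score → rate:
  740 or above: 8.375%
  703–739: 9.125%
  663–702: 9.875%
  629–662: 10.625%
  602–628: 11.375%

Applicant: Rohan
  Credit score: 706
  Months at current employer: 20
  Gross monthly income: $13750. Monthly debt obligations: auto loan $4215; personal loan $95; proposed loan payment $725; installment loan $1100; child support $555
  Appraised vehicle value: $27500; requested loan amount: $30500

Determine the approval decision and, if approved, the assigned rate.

Approved at 9.125%

Credit score 706 ≥ 602 (meets minimum)
Employment 20 ≥ 12 months
Total monthly debts = (4,215 + 95 + 725 + 1,100 + 555) = 6,690. DTI = 6,690/13,750 = 48.7% ≤ 50%
LTV = 30,500/27,500 = 110.9% ≤ 115%
All requirements met. Score 706 falls in the 703–739 tier → 9.125%.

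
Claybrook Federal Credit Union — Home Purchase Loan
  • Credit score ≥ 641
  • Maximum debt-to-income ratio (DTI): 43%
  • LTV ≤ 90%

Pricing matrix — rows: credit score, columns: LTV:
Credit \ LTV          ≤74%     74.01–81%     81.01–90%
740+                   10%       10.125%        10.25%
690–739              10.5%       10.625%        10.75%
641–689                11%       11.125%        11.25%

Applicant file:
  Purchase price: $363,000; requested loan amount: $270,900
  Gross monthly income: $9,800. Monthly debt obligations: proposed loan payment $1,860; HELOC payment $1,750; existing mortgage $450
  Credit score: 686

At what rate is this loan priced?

11.125%

Credit score 686 ≥ 641; Total monthly debts = (1,860 + 1,750 + 450) = 4,060. DTI = 4,060/9,800 = 41.4% ≤ 43%
LTV: 270,900 ÷ 363,000 = 74.6%, within 90% cap
Row: 686 falls in 641–689. Column: 74.6% falls in 74.01–81%. Rate = 11.125%.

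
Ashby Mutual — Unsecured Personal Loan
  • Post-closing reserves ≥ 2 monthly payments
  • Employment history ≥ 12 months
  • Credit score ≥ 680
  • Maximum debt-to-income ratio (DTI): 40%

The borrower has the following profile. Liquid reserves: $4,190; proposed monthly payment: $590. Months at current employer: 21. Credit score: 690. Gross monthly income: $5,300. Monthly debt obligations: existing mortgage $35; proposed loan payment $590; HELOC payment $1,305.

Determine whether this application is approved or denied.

Liquid reserves cover 4,190/590 = 7.1 months — ≥ 2 required
Employment 21 ≥ 12 months
Credit score 690 ≥ 680 (meets)
Total monthly debts = (35 + 590 + 1,305) = 1,930. Debt-to-income = 1,930/5,300 = 36.4% — meets 40% limit
All criteria satisfied.

Approved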